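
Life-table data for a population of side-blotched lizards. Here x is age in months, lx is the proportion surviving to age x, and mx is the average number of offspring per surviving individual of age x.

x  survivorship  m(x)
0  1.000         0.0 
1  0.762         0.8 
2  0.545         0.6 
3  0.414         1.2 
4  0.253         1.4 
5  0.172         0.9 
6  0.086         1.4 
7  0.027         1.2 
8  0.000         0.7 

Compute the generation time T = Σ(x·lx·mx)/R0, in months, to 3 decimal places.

lx·mx: 0, 0.6096, 0.327, 0.4968, 0.3542, 0.1548, 0.1204, 0.0324, 0 → R0 = 2.0952
x·lx·mx: 0, 0.6096, 0.654, 1.4904, 1.4168, 0.774, 0.7224, 0.2268, 0 → Σ = 5.894
T = 5.894 / 2.0952 = 2.813097… → 2.813

2.813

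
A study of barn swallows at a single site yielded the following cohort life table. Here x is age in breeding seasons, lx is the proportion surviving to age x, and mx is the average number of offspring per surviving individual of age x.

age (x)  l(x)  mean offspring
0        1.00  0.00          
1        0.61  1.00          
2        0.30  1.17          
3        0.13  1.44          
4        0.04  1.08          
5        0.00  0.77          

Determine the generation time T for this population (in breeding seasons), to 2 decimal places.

lx·mx: 0, 0.61, 0.351, 0.1872, 0.0432, 0 → R0 = 1.1914
x·lx·mx: 0, 0.61, 0.702, 0.5616, 0.1728, 0 → Σ = 2.0464
T = 2.0464 / 1.1914 = 1.717643… → 1.72

1.72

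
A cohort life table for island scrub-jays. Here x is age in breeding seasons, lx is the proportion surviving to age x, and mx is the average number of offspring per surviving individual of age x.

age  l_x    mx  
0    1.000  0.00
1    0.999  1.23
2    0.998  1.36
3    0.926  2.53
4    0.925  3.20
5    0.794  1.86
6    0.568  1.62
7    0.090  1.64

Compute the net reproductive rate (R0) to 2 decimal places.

lx·mx by age: 0, 1.22877, 1.35728, 2.34278, 2.96, 1.47684, 0.92016, 0.1476
R0 = Σ lx·mx = 10.43343 → 10.43

10.43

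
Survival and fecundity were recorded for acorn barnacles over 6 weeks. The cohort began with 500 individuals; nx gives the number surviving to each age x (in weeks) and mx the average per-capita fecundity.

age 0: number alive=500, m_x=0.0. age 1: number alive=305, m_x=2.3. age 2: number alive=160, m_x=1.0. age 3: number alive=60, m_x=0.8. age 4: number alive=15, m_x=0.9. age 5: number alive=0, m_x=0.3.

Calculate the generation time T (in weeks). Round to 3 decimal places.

lx = nx/n0 = nx/500: 1, 0.61, 0.32, 0.12, 0.03, 0
lx·mx: 0, 1.403, 0.32, 0.096, 0.027, 0 → R0 = 1.846
x·lx·mx: 0, 1.403, 0.64, 0.288, 0.108, 0 → Σ = 2.439
T = 2.439 / 1.846 = 1.321235… → 1.321

1.321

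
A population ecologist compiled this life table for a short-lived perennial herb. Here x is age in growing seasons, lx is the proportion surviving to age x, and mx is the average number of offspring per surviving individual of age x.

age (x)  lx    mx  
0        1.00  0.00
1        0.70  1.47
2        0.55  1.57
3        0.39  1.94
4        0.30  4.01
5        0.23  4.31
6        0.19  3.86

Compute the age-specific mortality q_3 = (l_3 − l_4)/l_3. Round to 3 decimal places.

q_3 = (l_3 − l_4) / l_3 = (0.39 − 0.3) / 0.39
     = 0.09 / 0.39 = 0.230769… → 0.231

0.231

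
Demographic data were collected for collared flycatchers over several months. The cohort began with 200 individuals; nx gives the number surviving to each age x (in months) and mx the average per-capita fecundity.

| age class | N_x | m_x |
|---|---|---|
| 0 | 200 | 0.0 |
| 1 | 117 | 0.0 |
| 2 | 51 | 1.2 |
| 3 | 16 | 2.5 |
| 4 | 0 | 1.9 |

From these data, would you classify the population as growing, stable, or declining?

lx = nx/n0 = nx/200: 1, 0.585, 0.255, 0.08, 0
R0 = Σ lx·mx = 0 + 0 + 0.306 + 0.2 + 0 = 0.506
R0 < 1, so the population is declining.

declining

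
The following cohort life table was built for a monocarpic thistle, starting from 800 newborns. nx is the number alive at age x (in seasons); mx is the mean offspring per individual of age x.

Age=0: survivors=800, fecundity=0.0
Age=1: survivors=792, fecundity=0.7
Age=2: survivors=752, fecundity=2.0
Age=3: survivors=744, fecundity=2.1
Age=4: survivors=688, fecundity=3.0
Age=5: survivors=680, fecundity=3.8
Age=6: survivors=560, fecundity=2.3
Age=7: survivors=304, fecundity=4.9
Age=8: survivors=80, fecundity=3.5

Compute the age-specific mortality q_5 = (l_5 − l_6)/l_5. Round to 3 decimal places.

lx = nx/n0 = nx/800: 1, 0.99, 0.94, 0.93, 0.86, 0.85, 0.7, 0.38, 0.1
q_5 = (l_5 − l_6) / l_5 = (0.85 − 0.7) / 0.85
     = 0.15 / 0.85 = 0.176471… → 0.176

0.176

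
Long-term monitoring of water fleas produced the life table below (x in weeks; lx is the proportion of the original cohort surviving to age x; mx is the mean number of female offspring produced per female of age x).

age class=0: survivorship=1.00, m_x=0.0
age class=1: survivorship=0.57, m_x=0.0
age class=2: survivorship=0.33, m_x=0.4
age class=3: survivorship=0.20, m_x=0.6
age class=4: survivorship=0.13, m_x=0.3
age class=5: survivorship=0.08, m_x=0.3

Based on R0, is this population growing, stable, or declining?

R0 = Σ lx·mx = 0 + 0 + 0.132 + 0.12 + 0.039 + 0.024 = 0.315
R0 < 1, so the population is declining.

declining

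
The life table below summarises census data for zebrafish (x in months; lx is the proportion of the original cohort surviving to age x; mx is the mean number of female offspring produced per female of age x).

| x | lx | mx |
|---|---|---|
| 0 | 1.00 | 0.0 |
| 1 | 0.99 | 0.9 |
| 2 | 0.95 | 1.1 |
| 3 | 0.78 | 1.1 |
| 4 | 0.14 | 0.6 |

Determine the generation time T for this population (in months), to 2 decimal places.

lx·mx: 0, 0.891, 1.045, 0.858, 0.084 → R0 = 2.878
x·lx·mx: 0, 0.891, 2.09, 2.574, 0.336 → Σ = 5.891
T = 5.891 / 2.878 = 2.046908… → 2.05

2.05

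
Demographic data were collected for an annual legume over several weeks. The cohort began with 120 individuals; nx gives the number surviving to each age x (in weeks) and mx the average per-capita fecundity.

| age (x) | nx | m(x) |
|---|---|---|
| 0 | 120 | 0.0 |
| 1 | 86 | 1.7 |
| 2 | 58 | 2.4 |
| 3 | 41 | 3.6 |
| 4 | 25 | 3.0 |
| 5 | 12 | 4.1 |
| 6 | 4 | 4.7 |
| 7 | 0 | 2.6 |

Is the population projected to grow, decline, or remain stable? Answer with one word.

growing

lx = nx/n0 = nx/120: 1, 0.71667…, 0.48333…, 0.34167…, 0.20833…, 0.1, 0.03333…, 0
R0 = Σ lx·mx = 0 + 1.218333… + 1.16… + 1.23… + 0.625… + 0.41 + 0.156667… + 0 = 4.8…
R0 > 1, so the population is growing.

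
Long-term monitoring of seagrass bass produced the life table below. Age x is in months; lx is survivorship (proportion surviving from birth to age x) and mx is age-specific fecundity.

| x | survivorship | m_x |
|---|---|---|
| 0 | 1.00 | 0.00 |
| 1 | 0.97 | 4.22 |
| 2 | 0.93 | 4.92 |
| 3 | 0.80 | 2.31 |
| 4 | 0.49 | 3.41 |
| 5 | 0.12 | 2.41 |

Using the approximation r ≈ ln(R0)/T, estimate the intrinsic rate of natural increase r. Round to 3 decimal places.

1.170

R0 = Σ lx·mx = 0 + 4.0934 + 4.5756 + 1.848 + 1.6709 + 0.2892 = 12.4771
Σ x·lx·mx = 26.9182; T = 26.9182/12.4771 = 2.15741…
r ≈ ln(R0)/T = ln(12.4771)/2.15741… = 1.16987… → 1.170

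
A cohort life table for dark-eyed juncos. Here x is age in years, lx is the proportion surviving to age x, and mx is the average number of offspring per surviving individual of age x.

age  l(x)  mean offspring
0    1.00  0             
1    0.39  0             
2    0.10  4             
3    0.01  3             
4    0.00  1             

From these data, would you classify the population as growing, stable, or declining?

declining

R0 = Σ lx·mx = 0 + 0 + 0.4 + 0.03 + 0 = 0.43
R0 < 1, so the population is declining.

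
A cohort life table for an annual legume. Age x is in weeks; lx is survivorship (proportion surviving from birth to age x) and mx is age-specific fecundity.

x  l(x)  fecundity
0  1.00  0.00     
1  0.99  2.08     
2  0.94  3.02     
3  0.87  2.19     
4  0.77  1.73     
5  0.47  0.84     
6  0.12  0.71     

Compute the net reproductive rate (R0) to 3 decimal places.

lx·mx by age: 0, 2.0592, 2.8388, 1.9053, 1.3321, 0.3948, 0.0852
R0 = Σ lx·mx = 8.6154 → 8.615

8.615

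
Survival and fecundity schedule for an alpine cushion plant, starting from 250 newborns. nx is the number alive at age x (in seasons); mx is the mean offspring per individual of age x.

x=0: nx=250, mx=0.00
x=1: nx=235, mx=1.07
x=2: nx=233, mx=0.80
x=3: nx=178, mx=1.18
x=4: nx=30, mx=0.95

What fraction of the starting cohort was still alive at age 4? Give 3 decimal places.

l_4 = n_4/n_0 = 30/250 = 0.12 → 0.120

0.120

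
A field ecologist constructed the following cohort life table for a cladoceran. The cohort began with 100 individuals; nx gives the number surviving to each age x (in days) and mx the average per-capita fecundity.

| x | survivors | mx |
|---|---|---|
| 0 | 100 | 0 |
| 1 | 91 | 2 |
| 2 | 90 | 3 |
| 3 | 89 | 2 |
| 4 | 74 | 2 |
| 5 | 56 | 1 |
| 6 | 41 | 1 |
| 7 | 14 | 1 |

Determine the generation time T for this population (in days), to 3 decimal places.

2.781

lx = nx/n0 = nx/100: 1, 0.91, 0.9, 0.89, 0.74, 0.56, 0.41, 0.14
lx·mx: 0, 1.82, 2.7, 1.78, 1.48, 0.56, 0.41, 0.14 → R0 = 8.89
x·lx·mx: 0, 1.82, 5.4, 5.34, 5.92, 2.8, 2.46, 0.98 → Σ = 24.72
T = 24.72 / 8.89 = 2.780652… → 2.781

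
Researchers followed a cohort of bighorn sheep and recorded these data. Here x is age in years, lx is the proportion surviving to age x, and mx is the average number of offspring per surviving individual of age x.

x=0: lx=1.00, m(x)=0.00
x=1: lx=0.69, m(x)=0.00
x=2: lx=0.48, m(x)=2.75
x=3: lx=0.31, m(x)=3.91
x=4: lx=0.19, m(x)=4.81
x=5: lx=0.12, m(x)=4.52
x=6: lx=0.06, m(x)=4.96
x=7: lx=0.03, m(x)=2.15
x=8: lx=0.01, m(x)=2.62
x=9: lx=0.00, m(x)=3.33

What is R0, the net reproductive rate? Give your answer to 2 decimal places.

4.38

lx·mx by age: 0, 0, 1.32, 1.2121, 0.9139, 0.5424, 0.2976, 0.0645, 0.0262, 0
R0 = Σ lx·mx = 4.3767 → 4.38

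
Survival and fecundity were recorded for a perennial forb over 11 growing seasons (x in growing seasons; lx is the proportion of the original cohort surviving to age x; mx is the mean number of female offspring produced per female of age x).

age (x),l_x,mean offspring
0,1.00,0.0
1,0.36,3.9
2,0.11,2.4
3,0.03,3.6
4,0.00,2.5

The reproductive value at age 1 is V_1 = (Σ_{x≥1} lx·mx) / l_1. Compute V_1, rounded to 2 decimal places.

lx·mx for x ≥ 1: 1.404, 0.264, 0.108, 0 → sum = 1.776
V_1 = 1.776 / l_1 = 1.776 / 0.36 = 4.933333… → 4.93

4.93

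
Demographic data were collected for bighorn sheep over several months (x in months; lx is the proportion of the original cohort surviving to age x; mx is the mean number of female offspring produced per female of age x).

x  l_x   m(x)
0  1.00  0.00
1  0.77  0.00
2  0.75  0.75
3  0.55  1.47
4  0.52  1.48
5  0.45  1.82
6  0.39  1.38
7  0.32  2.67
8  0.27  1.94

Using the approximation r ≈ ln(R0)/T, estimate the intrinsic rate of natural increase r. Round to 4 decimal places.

0.3202

R0 = Σ lx·mx = 0 + 0 + 0.5625 + 0.8085 + 0.7696 + 0.819 + 0.5382 + 0.8544 + 0.5238 = 4.876
Σ x·lx·mx = 24.1243; T = 24.1243/4.876 = 4.94756…
r ≈ ln(R0)/T = ln(4.876)/4.94756… = 0.320224… → 0.3202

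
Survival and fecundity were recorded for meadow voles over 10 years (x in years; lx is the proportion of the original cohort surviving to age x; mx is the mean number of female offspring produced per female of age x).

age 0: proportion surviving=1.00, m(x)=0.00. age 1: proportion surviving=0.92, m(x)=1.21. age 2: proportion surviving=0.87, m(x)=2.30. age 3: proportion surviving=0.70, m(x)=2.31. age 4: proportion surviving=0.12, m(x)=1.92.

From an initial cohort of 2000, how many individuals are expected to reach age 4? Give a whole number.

Expected survivors = N0 · l_4 = 2000 × 0.12 = 240 → 240

240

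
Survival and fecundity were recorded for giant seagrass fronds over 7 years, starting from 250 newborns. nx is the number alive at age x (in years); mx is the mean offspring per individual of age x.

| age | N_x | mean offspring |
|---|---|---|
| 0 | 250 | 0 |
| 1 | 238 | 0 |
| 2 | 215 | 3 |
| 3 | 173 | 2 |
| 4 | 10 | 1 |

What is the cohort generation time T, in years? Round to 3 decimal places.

2.366

lx = nx/n0 = nx/250: 1, 0.952, 0.86, 0.692, 0.04
lx·mx: 0, 0, 2.58, 1.384, 0.04 → R0 = 4.004
x·lx·mx: 0, 0, 5.16, 4.152, 0.16 → Σ = 9.472
T = 9.472 / 4.004 = 2.365634… → 2.366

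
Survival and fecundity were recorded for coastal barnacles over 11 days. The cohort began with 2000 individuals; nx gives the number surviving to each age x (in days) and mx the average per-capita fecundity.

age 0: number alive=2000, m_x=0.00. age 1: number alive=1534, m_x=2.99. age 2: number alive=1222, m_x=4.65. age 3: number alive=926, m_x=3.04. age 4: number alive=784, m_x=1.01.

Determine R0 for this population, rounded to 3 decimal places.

lx = nx/n0 = nx/2000: 1, 0.767, 0.611, 0.463, 0.392
lx·mx by age: 0, 2.29333, 2.84115, 1.40752, 0.39592
R0 = Σ lx·mx = 6.93792 → 6.938

6.938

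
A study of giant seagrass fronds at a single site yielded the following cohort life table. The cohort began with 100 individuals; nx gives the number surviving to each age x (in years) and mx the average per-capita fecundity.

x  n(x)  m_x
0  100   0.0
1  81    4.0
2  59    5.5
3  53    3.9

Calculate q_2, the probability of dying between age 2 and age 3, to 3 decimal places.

lx = nx/n0 = nx/100: 1, 0.81, 0.59, 0.53
q_2 = (l_2 − l_3) / l_2 = (0.59 − 0.53) / 0.59
     = 0.06 / 0.59 = 0.101695… → 0.102

0.102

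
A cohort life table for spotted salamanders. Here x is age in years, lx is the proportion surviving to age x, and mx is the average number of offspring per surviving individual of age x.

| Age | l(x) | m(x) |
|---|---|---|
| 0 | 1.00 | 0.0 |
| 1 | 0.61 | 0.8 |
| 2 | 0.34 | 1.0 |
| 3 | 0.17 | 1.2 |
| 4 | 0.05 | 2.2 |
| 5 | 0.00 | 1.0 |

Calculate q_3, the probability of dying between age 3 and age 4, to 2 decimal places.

q_3 = (l_3 − l_4) / l_3 = (0.17 − 0.05) / 0.17
     = 0.12 / 0.17 = 0.705882… → 0.71

0.71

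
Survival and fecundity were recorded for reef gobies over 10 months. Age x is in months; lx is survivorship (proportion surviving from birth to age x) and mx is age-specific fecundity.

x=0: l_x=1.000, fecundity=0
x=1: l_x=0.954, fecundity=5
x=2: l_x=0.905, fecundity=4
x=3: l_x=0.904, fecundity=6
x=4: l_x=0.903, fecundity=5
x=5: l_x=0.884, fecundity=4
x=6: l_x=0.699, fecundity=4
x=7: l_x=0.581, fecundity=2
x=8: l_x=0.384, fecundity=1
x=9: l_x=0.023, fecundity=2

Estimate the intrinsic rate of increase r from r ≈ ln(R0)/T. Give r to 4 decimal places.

0.9283

R0 = Σ lx·mx = 0 + 4.77 + 3.62 + 5.424 + 4.515 + 3.536 + 2.796 + 1.162 + 0.384 + 0.046 = 26.253
Σ x·lx·mx = 92.418; T = 92.418/26.253 = 3.52028…
r ≈ ln(R0)/T = ln(26.253)/3.52028… = 0.928272… → 0.9283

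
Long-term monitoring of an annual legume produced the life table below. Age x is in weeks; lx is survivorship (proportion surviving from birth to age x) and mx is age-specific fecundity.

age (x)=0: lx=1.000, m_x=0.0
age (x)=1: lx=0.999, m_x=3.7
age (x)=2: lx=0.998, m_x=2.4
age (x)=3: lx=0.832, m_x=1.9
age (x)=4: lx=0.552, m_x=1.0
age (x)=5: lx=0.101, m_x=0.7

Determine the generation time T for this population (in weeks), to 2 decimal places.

1.90

lx·mx: 0, 3.6963, 2.3952, 1.5808, 0.552, 0.0707 → R0 = 8.295
x·lx·mx: 0, 3.6963, 4.7904, 4.7424, 2.208, 0.3535 → Σ = 15.7906
T = 15.7906 / 8.295 = 1.903629… → 1.90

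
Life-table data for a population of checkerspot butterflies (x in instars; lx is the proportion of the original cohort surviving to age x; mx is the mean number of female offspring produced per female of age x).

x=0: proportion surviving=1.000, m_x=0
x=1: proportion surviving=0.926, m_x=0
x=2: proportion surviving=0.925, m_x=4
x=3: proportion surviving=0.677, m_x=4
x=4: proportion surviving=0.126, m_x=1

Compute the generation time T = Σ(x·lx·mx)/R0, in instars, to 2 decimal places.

2.45

lx·mx: 0, 0, 3.7, 2.708, 0.126 → R0 = 6.534
x·lx·mx: 0, 0, 7.4, 8.124, 0.504 → Σ = 16.028
T = 16.028 / 6.534 = 2.453015… → 2.45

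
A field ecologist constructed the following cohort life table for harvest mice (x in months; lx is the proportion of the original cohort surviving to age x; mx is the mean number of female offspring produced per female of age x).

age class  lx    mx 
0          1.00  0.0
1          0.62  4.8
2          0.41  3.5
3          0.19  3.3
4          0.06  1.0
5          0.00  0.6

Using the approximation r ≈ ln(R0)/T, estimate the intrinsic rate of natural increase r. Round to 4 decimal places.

R0 = Σ lx·mx = 0 + 2.976 + 1.435 + 0.627 + 0.06 + 0 = 5.098
Σ x·lx·mx = 7.967; T = 7.967/5.098 = 1.56277…
r ≈ ln(R0)/T = ln(5.098)/1.56277… = 1.042283… → 1.0423

1.0423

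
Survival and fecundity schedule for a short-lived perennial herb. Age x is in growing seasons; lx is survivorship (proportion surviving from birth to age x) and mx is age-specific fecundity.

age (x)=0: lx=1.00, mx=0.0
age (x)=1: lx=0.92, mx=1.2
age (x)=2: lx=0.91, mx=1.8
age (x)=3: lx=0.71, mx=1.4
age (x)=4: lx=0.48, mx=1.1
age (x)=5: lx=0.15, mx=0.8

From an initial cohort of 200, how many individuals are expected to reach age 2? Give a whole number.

182

Expected survivors = N0 · l_2 = 200 × 0.91 = 182 → 182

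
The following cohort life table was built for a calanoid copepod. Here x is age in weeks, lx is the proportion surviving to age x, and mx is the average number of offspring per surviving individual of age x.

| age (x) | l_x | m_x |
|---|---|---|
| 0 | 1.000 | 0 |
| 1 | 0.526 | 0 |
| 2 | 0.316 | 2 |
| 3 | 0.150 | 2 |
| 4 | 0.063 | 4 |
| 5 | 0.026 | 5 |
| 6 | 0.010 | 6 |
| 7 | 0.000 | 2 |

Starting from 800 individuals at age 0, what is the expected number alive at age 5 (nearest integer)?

Expected survivors = N0 · l_5 = 800 × 0.026 = 20.8 → 21

21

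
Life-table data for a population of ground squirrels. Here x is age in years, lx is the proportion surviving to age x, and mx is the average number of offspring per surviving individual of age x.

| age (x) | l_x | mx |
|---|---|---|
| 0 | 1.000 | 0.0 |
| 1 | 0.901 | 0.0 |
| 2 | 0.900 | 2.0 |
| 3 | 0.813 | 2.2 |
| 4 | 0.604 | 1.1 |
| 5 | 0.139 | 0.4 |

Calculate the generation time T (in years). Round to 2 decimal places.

lx·mx: 0, 0, 1.8, 1.7886, 0.6644, 0.0556 → R0 = 4.3086
x·lx·mx: 0, 0, 3.6, 5.3658, 2.6576, 0.278 → Σ = 11.9014
T = 11.9014 / 4.3086 = 2.762243… → 2.76

2.76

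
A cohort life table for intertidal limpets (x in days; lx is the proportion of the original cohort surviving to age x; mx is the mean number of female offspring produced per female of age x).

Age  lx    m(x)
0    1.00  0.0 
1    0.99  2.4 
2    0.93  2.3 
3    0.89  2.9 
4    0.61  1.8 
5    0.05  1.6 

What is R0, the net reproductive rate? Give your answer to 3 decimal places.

lx·mx by age: 0, 2.376, 2.139, 2.581, 1.098, 0.08
R0 = Σ lx·mx = 8.274 → 8.274

8.274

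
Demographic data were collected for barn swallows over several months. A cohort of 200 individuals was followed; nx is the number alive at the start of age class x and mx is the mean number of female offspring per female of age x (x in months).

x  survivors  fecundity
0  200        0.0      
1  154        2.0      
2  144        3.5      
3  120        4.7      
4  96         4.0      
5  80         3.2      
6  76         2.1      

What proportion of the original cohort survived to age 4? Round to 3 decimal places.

0.480

l_4 = n_4/n_0 = 96/200 = 0.48 → 0.480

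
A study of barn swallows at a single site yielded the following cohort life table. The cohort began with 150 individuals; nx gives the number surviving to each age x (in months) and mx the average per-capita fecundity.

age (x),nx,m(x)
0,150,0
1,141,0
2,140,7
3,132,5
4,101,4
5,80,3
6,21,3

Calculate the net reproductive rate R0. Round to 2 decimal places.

15.65

lx = nx/n0 = nx/150: 1, 0.94, 0.93333…, 0.88, 0.67333…, 0.53333…, 0.14
lx·mx by age: 0, 0, 6.533333…, 4.4, 2.693333…, 1.6…, 0.42
R0 = Σ lx·mx = 15.646667… → 15.65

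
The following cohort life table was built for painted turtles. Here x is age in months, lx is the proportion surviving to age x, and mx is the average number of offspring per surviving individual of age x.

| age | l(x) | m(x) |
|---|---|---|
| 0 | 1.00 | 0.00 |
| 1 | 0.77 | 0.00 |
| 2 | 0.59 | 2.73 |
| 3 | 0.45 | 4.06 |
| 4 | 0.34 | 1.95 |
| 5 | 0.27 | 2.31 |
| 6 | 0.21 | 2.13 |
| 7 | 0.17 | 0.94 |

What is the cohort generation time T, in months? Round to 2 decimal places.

lx·mx: 0, 0, 1.6107, 1.827, 0.663, 0.6237, 0.4473, 0.1598 → R0 = 5.3315
x·lx·mx: 0, 0, 3.2214, 5.481, 2.652, 3.1185, 2.6838, 1.1186 → Σ = 18.2753
T = 18.2753 / 5.3315 = 3.427797… → 3.43

3.43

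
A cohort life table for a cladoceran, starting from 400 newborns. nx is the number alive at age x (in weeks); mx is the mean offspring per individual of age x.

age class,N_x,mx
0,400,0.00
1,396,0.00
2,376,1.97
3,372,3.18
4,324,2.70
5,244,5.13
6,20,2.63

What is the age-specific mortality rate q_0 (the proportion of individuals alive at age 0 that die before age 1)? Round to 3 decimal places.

lx = nx/n0 = nx/400: 1, 0.99, 0.94, 0.93, 0.81, 0.61, 0.05
q_0 = (l_0 − l_1) / l_0 = (1 − 0.99) / 1
     = 0.01 / 1 = 0.01 → 0.010

0.010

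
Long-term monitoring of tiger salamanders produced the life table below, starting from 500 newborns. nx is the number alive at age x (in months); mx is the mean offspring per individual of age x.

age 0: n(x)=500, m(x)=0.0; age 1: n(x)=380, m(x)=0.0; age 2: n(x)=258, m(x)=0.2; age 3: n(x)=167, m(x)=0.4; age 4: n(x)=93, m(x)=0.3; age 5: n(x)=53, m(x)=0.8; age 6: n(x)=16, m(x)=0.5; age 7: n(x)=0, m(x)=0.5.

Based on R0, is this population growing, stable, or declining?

declining

lx = nx/n0 = nx/500: 1, 0.76, 0.516, 0.334, 0.186, 0.106, 0.032, 0
R0 = Σ lx·mx = 0 + 0 + 0.1032 + 0.1336 + 0.0558 + 0.0848 + 0.016 + 0 = 0.3934
R0 < 1, so the population is declining.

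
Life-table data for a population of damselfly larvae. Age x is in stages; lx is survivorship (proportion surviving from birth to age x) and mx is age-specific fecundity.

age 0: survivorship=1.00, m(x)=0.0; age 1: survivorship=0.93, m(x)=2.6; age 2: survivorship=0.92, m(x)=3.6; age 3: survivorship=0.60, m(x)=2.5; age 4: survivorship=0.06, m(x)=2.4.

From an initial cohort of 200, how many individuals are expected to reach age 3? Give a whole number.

Expected survivors = N0 · l_3 = 200 × 0.60 = 120 → 120

120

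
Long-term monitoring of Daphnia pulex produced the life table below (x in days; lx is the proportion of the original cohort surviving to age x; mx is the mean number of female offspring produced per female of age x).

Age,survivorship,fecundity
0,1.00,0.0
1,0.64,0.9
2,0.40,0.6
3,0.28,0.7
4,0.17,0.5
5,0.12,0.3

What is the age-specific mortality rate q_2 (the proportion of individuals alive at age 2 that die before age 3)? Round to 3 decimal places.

0.300

q_2 = (l_2 − l_3) / l_2 = (0.4 − 0.28) / 0.4
     = 0.12 / 0.4 = 0.3 → 0.300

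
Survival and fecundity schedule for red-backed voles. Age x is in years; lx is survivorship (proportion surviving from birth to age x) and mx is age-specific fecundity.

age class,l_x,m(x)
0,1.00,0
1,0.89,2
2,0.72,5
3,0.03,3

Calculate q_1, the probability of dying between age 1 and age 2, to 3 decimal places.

0.191

q_1 = (l_1 − l_2) / l_1 = (0.89 − 0.72) / 0.89
     = 0.17 / 0.89 = 0.191011… → 0.191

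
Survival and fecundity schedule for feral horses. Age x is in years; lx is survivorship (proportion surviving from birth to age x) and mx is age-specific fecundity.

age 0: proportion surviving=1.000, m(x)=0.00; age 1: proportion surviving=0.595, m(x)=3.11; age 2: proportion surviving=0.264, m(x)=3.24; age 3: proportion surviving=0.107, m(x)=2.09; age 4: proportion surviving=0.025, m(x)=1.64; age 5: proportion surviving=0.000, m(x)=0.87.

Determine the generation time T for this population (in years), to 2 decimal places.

1.48

lx·mx: 0, 1.85045, 0.85536, 0.22363, 0.041, 0 → R0 = 2.97044
x·lx·mx: 0, 1.85045, 1.71072, 0.67089, 0.164, 0 → Σ = 4.39606
T = 4.39606 / 2.97044 = 1.479936… → 1.48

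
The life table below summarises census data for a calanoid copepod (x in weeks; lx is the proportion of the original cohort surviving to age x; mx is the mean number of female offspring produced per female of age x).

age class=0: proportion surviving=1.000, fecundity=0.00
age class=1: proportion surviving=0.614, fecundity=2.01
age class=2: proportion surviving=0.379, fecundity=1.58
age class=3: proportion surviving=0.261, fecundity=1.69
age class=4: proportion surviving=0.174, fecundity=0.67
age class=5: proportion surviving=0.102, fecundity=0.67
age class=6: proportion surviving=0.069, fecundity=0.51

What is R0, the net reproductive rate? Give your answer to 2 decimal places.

lx·mx by age: 0, 1.23414, 0.59882, 0.44109, 0.11658, 0.06834, 0.03519
R0 = Σ lx·mx = 2.49416 → 2.49

2.49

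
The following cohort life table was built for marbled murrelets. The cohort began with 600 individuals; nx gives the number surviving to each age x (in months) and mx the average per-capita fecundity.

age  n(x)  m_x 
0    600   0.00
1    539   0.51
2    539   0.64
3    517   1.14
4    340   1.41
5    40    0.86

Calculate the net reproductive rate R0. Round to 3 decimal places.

lx = nx/n0 = nx/600: 1, 0.89833…, 0.89833…, 0.86167…, 0.56667…, 0.06667…
lx·mx by age: 0, 0.45815…, 0.574933…, 0.9823…, 0.799…, 0.057333…
R0 = Σ lx·mx = 2.871717… → 2.872

2.872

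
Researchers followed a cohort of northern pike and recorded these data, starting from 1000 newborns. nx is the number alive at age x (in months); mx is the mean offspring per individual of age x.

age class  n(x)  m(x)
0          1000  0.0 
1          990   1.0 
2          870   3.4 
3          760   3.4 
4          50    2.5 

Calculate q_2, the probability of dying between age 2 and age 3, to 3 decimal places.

lx = nx/n0 = nx/1000: 1, 0.99, 0.87, 0.76, 0.05
q_2 = (l_2 − l_3) / l_2 = (0.87 − 0.76) / 0.87
     = 0.11 / 0.87 = 0.126437… → 0.126

0.126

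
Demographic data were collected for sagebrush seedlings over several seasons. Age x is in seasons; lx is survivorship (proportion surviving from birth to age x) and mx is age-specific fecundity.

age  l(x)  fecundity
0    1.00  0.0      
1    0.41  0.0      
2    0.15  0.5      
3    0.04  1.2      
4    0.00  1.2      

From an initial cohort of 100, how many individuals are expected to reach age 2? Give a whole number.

15

Expected survivors = N0 · l_2 = 100 × 0.15 = 15 → 15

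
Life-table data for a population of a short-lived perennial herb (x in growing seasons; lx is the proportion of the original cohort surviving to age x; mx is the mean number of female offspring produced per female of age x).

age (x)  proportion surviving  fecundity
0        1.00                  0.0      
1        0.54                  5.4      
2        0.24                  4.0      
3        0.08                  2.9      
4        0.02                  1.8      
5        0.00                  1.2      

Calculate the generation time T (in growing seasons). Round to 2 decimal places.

1.37

lx·mx: 0, 2.916, 0.96, 0.232, 0.036, 0 → R0 = 4.144
x·lx·mx: 0, 2.916, 1.92, 0.696, 0.144, 0 → Σ = 5.676
T = 5.676 / 4.144 = 1.369691… → 1.37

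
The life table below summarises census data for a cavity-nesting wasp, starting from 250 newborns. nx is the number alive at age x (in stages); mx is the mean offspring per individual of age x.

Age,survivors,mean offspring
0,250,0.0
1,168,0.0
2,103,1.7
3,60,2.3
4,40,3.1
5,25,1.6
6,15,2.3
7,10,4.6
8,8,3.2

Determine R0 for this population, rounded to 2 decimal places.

2.33

lx = nx/n0 = nx/250: 1, 0.672, 0.412, 0.24, 0.16, 0.1, 0.06, 0.04, 0.032
lx·mx by age: 0, 0, 0.7004, 0.552, 0.496, 0.16, 0.138, 0.184, 0.1024
R0 = Σ lx·mx = 2.3328 → 2.33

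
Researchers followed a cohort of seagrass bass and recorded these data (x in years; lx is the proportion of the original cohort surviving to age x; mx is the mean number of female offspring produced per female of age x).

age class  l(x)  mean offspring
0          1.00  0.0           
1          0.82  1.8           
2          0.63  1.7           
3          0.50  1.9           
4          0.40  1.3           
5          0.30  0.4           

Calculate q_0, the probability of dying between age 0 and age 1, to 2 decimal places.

q_0 = (l_0 − l_1) / l_0 = (1 − 0.82) / 1
     = 0.18 / 1 = 0.18 → 0.18

0.18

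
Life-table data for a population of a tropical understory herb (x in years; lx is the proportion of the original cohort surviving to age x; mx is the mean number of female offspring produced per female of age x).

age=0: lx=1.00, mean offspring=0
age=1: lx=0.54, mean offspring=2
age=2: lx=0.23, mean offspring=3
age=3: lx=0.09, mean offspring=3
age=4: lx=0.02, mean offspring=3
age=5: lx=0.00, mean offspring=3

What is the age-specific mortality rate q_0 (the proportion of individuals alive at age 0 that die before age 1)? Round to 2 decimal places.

0.46

q_0 = (l_0 − l_1) / l_0 = (1 − 0.54) / 1
     = 0.46 / 1 = 0.46 → 0.46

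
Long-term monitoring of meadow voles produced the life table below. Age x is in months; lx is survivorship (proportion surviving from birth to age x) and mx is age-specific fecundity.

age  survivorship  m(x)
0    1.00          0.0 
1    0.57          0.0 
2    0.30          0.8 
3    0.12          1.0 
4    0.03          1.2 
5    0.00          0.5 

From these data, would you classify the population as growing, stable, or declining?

R0 = Σ lx·mx = 0 + 0 + 0.24 + 0.12 + 0.036 + 0 = 0.396
R0 < 1, so the population is declining.

declining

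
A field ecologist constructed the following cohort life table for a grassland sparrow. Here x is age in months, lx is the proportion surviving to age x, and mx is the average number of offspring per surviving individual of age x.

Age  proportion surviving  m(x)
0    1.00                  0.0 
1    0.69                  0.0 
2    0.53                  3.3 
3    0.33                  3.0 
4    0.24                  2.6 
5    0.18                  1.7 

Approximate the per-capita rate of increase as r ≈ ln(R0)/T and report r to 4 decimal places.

R0 = Σ lx·mx = 0 + 0 + 1.749 + 0.99 + 0.624 + 0.306 = 3.669
Σ x·lx·mx = 10.494; T = 10.494/3.669 = 2.86018…
r ≈ ln(R0)/T = ln(3.669)/2.86018… = 0.454489… → 0.4545

0.4545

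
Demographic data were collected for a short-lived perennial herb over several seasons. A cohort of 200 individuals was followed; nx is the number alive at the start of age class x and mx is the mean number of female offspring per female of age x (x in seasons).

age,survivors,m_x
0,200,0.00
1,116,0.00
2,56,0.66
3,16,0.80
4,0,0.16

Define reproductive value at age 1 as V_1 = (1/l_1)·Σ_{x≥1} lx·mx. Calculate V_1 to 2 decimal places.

lx = nx/n0 = nx/200: 1, 0.58, 0.28, 0.08, 0
lx·mx for x ≥ 1: 0, 0.1848, 0.064, 0 → sum = 0.2488
V_1 = 0.2488 / l_1 = 0.2488 / 0.58 = 0.428966… → 0.43

0.43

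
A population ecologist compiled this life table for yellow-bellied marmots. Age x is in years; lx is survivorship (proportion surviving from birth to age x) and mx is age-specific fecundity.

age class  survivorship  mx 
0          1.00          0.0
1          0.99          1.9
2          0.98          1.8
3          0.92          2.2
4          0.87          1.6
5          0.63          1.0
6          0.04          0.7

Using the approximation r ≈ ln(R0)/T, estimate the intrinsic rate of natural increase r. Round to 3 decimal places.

R0 = Σ lx·mx = 0 + 1.881 + 1.764 + 2.024 + 1.392 + 0.63 + 0.028 = 7.719
Σ x·lx·mx = 20.367; T = 20.367/7.719 = 2.63855…
r ≈ ln(R0)/T = ln(7.719)/2.63855… = 0.77455… → 0.775

0.775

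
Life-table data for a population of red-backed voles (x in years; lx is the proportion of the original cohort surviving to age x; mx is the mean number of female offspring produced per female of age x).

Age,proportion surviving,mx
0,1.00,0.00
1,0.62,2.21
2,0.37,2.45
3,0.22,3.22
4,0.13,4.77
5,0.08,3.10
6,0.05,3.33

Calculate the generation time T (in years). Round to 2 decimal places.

2.49

lx·mx: 0, 1.3702, 0.9065, 0.7084, 0.6201, 0.248, 0.1665 → R0 = 4.0197
x·lx·mx: 0, 1.3702, 1.813, 2.1252, 2.4804, 1.24, 0.999 → Σ = 10.0278
T = 10.0278 / 4.0197 = 2.494664… → 2.49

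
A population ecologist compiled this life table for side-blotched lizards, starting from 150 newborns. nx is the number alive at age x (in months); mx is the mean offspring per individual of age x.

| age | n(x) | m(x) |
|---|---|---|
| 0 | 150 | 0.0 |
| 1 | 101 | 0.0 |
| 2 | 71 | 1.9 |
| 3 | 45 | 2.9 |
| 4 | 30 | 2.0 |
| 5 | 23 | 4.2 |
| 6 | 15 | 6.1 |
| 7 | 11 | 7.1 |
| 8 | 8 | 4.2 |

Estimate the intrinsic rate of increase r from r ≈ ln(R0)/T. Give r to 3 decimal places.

0.325

lx = nx/n0 = nx/150: 1, 0.67333…, 0.47333…, 0.3, 0.2, 0.15333…, 0.1, 0.07333…, 0.05333…
R0 = Σ lx·mx = 0 + 0 + 0.89933… + 0.87 + 0.4 + 0.644… + 0.61 + 0.52067… + 0.224… = 4.168…
Σ x·lx·mx = 18.325333…; T = 18.325333…/4.168… = 4.39667…
r ≈ ln(R0)/T = ln(4.168…)/4.39667… = 0.32466… → 0.325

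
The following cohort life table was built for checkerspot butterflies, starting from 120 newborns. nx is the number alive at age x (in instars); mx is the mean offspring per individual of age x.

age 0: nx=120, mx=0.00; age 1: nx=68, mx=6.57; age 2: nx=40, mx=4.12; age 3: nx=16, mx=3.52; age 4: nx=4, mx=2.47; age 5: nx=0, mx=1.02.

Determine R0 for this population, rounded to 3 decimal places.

5.648

lx = nx/n0 = nx/120: 1, 0.56667…, 0.33333…, 0.13333…, 0.03333…, 0
lx·mx by age: 0, 3.723…, 1.373333…, 0.469333…, 0.082333…, 0
R0 = Σ lx·mx = 5.648… → 5.648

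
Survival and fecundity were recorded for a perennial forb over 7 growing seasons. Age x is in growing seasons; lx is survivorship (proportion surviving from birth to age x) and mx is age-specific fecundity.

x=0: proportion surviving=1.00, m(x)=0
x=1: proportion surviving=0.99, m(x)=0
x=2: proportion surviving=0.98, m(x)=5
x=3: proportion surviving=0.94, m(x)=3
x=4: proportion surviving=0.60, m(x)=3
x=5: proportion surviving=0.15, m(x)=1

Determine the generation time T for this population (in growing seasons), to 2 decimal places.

lx·mx: 0, 0, 4.9, 2.82, 1.8, 0.15 → R0 = 9.67
x·lx·mx: 0, 0, 9.8, 8.46, 7.2, 0.75 → Σ = 26.21
T = 26.21 / 9.67 = 2.710445… → 2.71

2.71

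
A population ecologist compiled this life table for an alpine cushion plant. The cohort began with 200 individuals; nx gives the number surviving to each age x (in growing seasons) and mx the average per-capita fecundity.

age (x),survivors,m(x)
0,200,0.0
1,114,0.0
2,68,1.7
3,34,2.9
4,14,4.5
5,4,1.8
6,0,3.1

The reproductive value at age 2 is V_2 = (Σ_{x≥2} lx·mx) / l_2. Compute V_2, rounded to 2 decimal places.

lx = nx/n0 = nx/200: 1, 0.57, 0.34, 0.17, 0.07, 0.02, 0
lx·mx for x ≥ 2: 0.578, 0.493, 0.315, 0.036, 0 → sum = 1.422
V_2 = 1.422 / l_2 = 1.422 / 0.34 = 4.182353… → 4.18

4.18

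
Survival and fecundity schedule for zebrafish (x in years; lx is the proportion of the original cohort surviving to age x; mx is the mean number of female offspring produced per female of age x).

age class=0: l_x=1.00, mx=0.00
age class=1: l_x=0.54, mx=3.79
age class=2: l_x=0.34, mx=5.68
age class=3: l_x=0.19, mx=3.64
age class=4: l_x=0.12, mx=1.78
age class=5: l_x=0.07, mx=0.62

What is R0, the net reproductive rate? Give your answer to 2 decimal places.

4.93

lx·mx by age: 0, 2.0466, 1.9312, 0.6916, 0.2136, 0.0434
R0 = Σ lx·mx = 4.9264 → 4.93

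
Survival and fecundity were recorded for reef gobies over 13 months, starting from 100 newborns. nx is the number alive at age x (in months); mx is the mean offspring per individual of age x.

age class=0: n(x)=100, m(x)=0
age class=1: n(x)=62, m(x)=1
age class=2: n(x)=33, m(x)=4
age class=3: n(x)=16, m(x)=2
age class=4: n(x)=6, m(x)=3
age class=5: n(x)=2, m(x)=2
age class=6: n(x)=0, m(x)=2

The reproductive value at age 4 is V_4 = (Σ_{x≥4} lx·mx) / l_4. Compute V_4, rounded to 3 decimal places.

3.667

lx = nx/n0 = nx/100: 1, 0.62, 0.33, 0.16, 0.06, 0.02, 0
lx·mx for x ≥ 4: 0.18, 0.04, 0 → sum = 0.22
V_4 = 0.22 / l_4 = 0.22 / 0.06 = 3.666667… → 3.667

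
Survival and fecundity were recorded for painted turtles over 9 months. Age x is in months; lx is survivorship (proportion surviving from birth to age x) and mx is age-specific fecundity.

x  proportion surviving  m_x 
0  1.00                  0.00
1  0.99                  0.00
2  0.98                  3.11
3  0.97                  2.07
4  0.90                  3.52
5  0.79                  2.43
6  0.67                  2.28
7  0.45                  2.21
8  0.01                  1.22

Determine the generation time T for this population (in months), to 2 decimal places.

3.99

lx·mx: 0, 0, 3.0478, 2.0079, 3.168, 1.9197, 1.5276, 0.9945, 0.0122 → R0 = 12.6777
x·lx·mx: 0, 0, 6.0956, 6.0237, 12.672, 9.5985, 9.1656, 6.9615, 0.0976 → Σ = 50.6145
T = 50.6145 / 12.6777 = 3.992404… → 3.99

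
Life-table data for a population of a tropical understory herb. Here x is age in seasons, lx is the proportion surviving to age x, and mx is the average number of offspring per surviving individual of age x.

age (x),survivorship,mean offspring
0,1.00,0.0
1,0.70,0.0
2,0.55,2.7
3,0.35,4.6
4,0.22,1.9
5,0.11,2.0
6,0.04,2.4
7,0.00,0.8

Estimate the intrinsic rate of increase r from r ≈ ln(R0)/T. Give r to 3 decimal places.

R0 = Σ lx·mx = 0 + 0 + 1.485 + 1.61 + 0.418 + 0.22 + 0.096 + 0 = 3.829
Σ x·lx·mx = 11.148; T = 11.148/3.829 = 2.91147…
r ≈ ln(R0)/T = ln(3.829)/2.91147… = 0.46114… → 0.461

0.461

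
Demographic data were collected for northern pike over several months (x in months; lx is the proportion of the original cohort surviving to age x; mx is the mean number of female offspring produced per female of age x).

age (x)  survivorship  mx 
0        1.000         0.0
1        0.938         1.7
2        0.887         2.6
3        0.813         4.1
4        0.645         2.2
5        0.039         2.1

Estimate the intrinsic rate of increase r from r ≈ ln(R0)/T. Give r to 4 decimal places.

R0 = Σ lx·mx = 0 + 1.5946 + 2.3062 + 3.3333 + 1.419 + 0.0819 = 8.735
Σ x·lx·mx = 22.2924; T = 22.2924/8.735 = 2.55208…
r ≈ ln(R0)/T = ln(8.735)/2.55208… = 0.849244… → 0.8492

0.8492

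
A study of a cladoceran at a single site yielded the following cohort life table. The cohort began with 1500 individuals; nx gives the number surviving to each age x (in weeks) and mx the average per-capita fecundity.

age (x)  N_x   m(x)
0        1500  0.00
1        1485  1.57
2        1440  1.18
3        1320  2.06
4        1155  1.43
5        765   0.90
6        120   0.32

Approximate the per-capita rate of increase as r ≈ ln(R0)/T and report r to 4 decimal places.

0.6821

lx = nx/n0 = nx/1500: 1, 0.99, 0.96, 0.88, 0.77, 0.51, 0.08
R0 = Σ lx·mx = 0 + 1.5543 + 1.1328 + 1.8128 + 1.1011 + 0.459 + 0.0256 = 6.0856
Σ x·lx·mx = 16.1113; T = 16.1113/6.0856 = 2.64745…
r ≈ ln(R0)/T = ln(6.0856)/2.64745… = 0.682139… → 0.6821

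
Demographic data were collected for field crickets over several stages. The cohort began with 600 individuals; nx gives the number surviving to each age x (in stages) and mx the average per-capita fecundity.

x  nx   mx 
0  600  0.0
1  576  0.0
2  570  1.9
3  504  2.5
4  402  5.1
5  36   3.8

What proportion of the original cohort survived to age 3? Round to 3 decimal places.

0.840

l_3 = n_3/n_0 = 504/600 = 0.84 → 0.840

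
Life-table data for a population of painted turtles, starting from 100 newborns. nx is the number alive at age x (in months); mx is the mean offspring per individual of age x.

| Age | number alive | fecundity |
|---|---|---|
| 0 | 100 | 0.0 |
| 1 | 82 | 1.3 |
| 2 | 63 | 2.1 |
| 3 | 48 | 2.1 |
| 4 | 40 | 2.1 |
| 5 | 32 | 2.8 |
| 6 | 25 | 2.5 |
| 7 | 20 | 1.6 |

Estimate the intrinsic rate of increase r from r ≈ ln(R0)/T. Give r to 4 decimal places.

lx = nx/n0 = nx/100: 1, 0.82, 0.63, 0.48, 0.4, 0.32, 0.25, 0.2
R0 = Σ lx·mx = 0 + 1.066 + 1.323 + 1.008 + 0.84 + 0.896 + 0.625 + 0.32 = 6.078
Σ x·lx·mx = 20.566; T = 20.566/6.078 = 3.38368…
r ≈ ln(R0)/T = ln(6.078)/3.38368… = 0.533347… → 0.5333

0.5333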